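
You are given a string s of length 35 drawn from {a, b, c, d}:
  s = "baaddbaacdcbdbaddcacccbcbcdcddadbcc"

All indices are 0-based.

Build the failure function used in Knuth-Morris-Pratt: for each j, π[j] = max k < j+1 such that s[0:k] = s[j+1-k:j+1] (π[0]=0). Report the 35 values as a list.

[0, 0, 0, 0, 0, 1, 2, 3, 0, 0, 0, 1, 0, 1, 2, 0, 0, 0, 0, 0, 0, 0, 1, 0, 1, 0, 0, 0, 0, 0, 0, 0, 1, 0, 0]

π[0] = 0
j=1 s[j]='a': π[1]=0 (border '')
j=2 s[j]='a': π[2]=0 (border '')
j=3 s[j]='d': π[3]=0 (border '')
j=4 s[j]='d': π[4]=0 (border '')
j=5 s[j]='b': π[5]=1 (border 'b')
j=6 s[j]='a': π[6]=2 (border 'ba')
j=7 s[j]='a': π[7]=3 (border 'baa')
j=8 s[j]='c': k: 3→0; π[8]=0 (border '')
j=9 s[j]='d': π[9]=0 (border '')
j=10 s[j]='c': π[10]=0 (border '')
j=11 s[j]='b': π[11]=1 (border 'b')
j=12 s[j]='d': k: 1→0; π[12]=0 (border '')
j=13 s[j]='b': π[13]=1 (border 'b')
j=14 s[j]='a': π[14]=2 (border 'ba')
j=15 s[j]='d': k: 2→0; π[15]=0 (border '')
j=16 s[j]='d': π[16]=0 (border '')
j=17 s[j]='c': π[17]=0 (border '')
j=18 s[j]='a': π[18]=0 (border '')
j=19 s[j]='c': π[19]=0 (border '')
j=20 s[j]='c': π[20]=0 (border '')
j=21 s[j]='c': π[21]=0 (border '')
j=22 s[j]='b': π[22]=1 (border 'b')
j=23 s[j]='c': k: 1→0; π[23]=0 (border '')
j=24 s[j]='b': π[24]=1 (border 'b')
j=25 s[j]='c': k: 1→0; π[25]=0 (border '')
j=26 s[j]='d': π[26]=0 (border '')
j=27 s[j]='c': π[27]=0 (border '')
j=28 s[j]='d': π[28]=0 (border '')
j=29 s[j]='d': π[29]=0 (border '')
j=30 s[j]='a': π[30]=0 (border '')
j=31 s[j]='d': π[31]=0 (border '')
j=32 s[j]='b': π[32]=1 (border 'b')
j=33 s[j]='c': k: 1→0; π[33]=0 (border '')
j=34 s[j]='c': π[34]=0 (border '')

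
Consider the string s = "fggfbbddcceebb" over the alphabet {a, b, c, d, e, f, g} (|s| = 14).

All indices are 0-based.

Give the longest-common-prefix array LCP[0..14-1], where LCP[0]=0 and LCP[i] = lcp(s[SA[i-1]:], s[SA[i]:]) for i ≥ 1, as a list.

[0, 1, 2, 1, 0, 1, 0, 1, 0, 1, 0, 1, 0, 1]

rank→(start, suffix):
  0 → (13, 'b')
  1 → (12, 'bb')
  2 → (4, 'bbddcceebb')
  3 → (5, 'bddcceebb')
  4 → (8, 'cceebb')
  5 → (9, 'ceebb')
  6 → (7, 'dcceebb')
  7 → (6, 'ddcceebb')
  8 → (11, 'ebb')
  9 → (10, 'eebb')
  10 → (3, 'fbbddcceebb')
  11 → (0, 'fggfbbddcceebb')
  12 → (2, 'gfbbddcceebb')
  13 → (1, 'ggfbbddcceebb')

SA = [13, 12, 4, 5, 8, 9, 7, 6, 11, 10, 3, 0, 2, 1]
i: (SA[i-1],SA[i]) lcp shared
  1: (13,12) 1 'b'
  2: (12,4) 2 'bb'
  3: (4,5) 1 'b'
  4: (5,8) 0 ''
  5: (8,9) 1 'c'
  6: (9,7) 0 ''
  7: (7,6) 1 'd'
  8: (6,11) 0 ''
  9: (11,10) 1 'e'
  10: (10,3) 0 ''
  11: (3,0) 1 'f'
  12: (0,2) 0 ''
  13: (2,1) 1 'g'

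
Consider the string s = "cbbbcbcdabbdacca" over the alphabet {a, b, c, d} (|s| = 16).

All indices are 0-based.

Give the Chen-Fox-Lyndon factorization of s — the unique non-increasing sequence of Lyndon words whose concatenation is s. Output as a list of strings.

emit factor 1: 'c' (i=0, period=1)
emit factor 2: 'bbbcbcd' (i=1, period=7)
emit factor 3: 'abbdacc' (i=8, period=7)
emit factor 4: 'a' (i=15, period=1)

["c", "bbbcbcd", "abbdacc", "a"]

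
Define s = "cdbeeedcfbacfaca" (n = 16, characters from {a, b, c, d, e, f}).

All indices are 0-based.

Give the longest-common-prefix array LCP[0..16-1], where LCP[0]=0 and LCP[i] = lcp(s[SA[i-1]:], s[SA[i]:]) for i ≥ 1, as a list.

[0, 1, 2, 0, 1, 0, 1, 1, 2, 0, 1, 0, 1, 2, 0, 1]

rank→(start, suffix):
  0 → (15, 'a')
  1 → (13, 'aca')
  2 → (10, 'acfaca')
  3 → (9, 'bacfaca')
  4 → (2, 'beeedcfbacfaca')
  5 → (14, 'ca')
  6 → (0, 'cdbeeedcfbacfaca')
  7 → (11, 'cfaca')
  8 → (7, 'cfbacfaca')
  9 → (1, 'dbeeedcfbacfaca')
  10 → (6, 'dcfbacfaca')
  11 → (5, 'edcfbacfaca')
  12 → (4, 'eedcfbacfaca')
  13 → (3, 'eeedcfbacfaca')
  14 → (12, 'faca')
  15 → (8, 'fbacfaca')

SA = [15, 13, 10, 9, 2, 14, 0, 11, 7, 1, 6, 5, 4, 3, 12, 8]
[i] adj suffixes → lcp
  [1] 15/13 → 1 ('a')
  [2] 13/10 → 2 ('ac')
  [3] 10/9 → 0 ('')
  [4] 9/2 → 1 ('b')
  [5] 2/14 → 0 ('')
  [6] 14/0 → 1 ('c')
  [7] 0/11 → 1 ('c')
  [8] 11/7 → 2 ('cf')
  [9] 7/1 → 0 ('')
  [10] 1/6 → 1 ('d')
  [11] 6/5 → 0 ('')
  [12] 5/4 → 1 ('e')
  [13] 4/3 → 2 ('ee')
  [14] 3/12 → 0 ('')
  [15] 12/8 → 1 ('f')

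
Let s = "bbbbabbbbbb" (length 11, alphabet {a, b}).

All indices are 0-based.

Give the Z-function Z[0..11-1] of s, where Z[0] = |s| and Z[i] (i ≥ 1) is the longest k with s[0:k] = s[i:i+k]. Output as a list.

Z[0]=11
i=1: fresh scan; Z[1]=3 grow→box=[1,4)
i=2: min(r-i=2, Z[1]=3)=2; Z[2]=2
i=3: min(r-i=1, Z[2]=2)=1; Z[3]=1
i=4: fresh scan; Z[4]=0
i=5: fresh scan; Z[5]=4 grow→box=[5,9)
i=6: min(r-i=3, Z[1]=3)=3; Z[6]=4 grow→box=[6,10)
i=7: min(r-i=3, Z[1]=3)=3; Z[7]=4 grow→box=[7,11)
i=8: min(r-i=3, Z[1]=3)=3; Z[8]=3
i=9: min(r-i=2, Z[2]=2)=2; Z[9]=2
i=10: min(r-i=1, Z[3]=1)=1; Z[10]=1

[11, 3, 2, 1, 0, 4, 4, 4, 3, 2, 1]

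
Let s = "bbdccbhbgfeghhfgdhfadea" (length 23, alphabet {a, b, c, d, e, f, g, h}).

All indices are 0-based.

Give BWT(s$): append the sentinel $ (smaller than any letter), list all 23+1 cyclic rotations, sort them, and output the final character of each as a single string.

rank  rotation                  last
    0  $bbdccbhbgfeghhfgdhfadea  a
    1  a$bbdccbhbgfeghhfgdhfade  e
    2  adea$bbdccbhbgfeghhfgdhf  f
    3  bbdccbhbgfeghhfgdhfadea$  $
    4  bdccbhbgfeghhfgdhfadea$b  b
    5  bgfeghhfgdhfadea$bbdccbh  h
    6  bhbgfeghhfgdhfadea$bbdcc  c
    7  cbhbgfeghhfgdhfadea$bbdc  c
    8  ccbhbgfeghhfgdhfadea$bbd  d
    9  dccbhbgfeghhfgdhfadea$bb  b
   10  dea$bbdccbhbgfeghhfgdhfa  a
   11  dhfadea$bbdccbhbgfeghhfg  g
   12  ea$bbdccbhbgfeghhfgdhfad  d
   13  eghhfgdhfadea$bbdccbhbgf  f
   14  fadea$bbdccbhbgfeghhfgdh  h
   15  feghhfgdhfadea$bbdccbhbg  g
   16  fgdhfadea$bbdccbhbgfeghh  h
   17  gdhfadea$bbdccbhbgfeghhf  f
   18  gfeghhfgdhfadea$bbdccbhb  b
   19  ghhfgdhfadea$bbdccbhbgfe  e
   20  hbgfeghhfgdhfadea$bbdccb  b
   21  hfadea$bbdccbhbgfeghhfgd  d
   22  hfgdhfadea$bbdccbhbgfegh  h
   23  hhfgdhfadea$bbdccbhbgfeg  g

aef$bhccdbagdfhghfbebdhg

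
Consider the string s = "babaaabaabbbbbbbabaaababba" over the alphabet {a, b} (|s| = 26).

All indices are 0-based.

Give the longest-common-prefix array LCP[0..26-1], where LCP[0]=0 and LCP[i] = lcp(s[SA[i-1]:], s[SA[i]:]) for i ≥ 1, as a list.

[0, 1, 5, 2, 4, 3, 1, 7, 4, 3, 2, 3, 0, 2, 6, 3, 2, 8, 3, 1, 3, 2, 3, 4, 5, 6]

rank→(start, suffix):
  0 → (25, 'a')
  1 → (3, 'aaabaabbbbbbbabaaababba')
  2 → (18, 'aaababba')
  3 → (4, 'aabaabbbbbbbabaaababba')
  4 → (19, 'aababba')
  5 → (7, 'aabbbbbbbabaaababba')
  6 → (1, 'abaaabaabbbbbbbabaaababba')
  7 → (16, 'abaaababba')
  8 → (5, 'abaabbbbbbbabaaababba')
  9 → (20, 'ababba')
  10 → (22, 'abba')
  11 → (8, 'abbbbbbbabaaababba')
  12 → (24, 'ba')
  13 → (2, 'baaabaabbbbbbbabaaababba')
  14 → (17, 'baaababba')
  15 → (6, 'baabbbbbbbabaaababba')
  16 → (0, 'babaaabaabbbbbbbabaaababba')
  17 → (15, 'babaaababba')
  18 → (21, 'babba')
  19 → (23, 'bba')
  20 → (14, 'bbabaaababba')
  21 → (13, 'bbbabaaababba')
  22 → (12, 'bbbbabaaababba')
  23 → (11, 'bbbbbabaaababba')
  24 → (10, 'bbbbbbabaaababba')
  25 → (9, 'bbbbbbbabaaababba')

SA = [25, 3, 18, 4, 19, 7, 1, 16, 5, 20, 22, 8, 24, 2, 17, 6, 0, 15, 21, 23, 14, 13, 12, 11, 10, 9]
i: (SA[i-1],SA[i]) lcp shared
  1: (25,3) 1 'a'
  2: (3,18) 5 'aaaba'
  3: (18,4) 2 'aa'
  4: (4,19) 4 'aaba'
  5: (19,7) 3 'aab'
  6: (7,1) 1 'a'
  7: (1,16) 7 'abaaaba'
  8: (16,5) 4 'abaa'
  9: (5,20) 3 'aba'
  10: (20,22) 2 'ab'
  11: (22,8) 3 'abb'
  12: (8,24) 0 ''
  13: (24,2) 2 'ba'
  14: (2,17) 6 'baaaba'
  15: (17,6) 3 'baa'
  16: (6,0) 2 'ba'
  17: (0,15) 8 'babaaaba'
  18: (15,21) 3 'bab'
  19: (21,23) 1 'b'
  20: (23,14) 3 'bba'
  21: (14,13) 2 'bb'
  22: (13,12) 3 'bbb'
  23: (12,11) 4 'bbbb'
  24: (11,10) 5 'bbbbb'
  25: (10,9) 6 'bbbbbb'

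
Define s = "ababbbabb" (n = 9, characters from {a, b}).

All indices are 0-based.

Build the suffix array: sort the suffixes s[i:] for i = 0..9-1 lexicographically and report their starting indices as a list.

[0, 6, 2, 8, 5, 1, 7, 4, 3]

rank→(start, suffix):
  0 → (0, 'ababbbabb')
  1 → (6, 'abb')
  2 → (2, 'abbbabb')
  3 → (8, 'b')
  4 → (5, 'babb')
  5 → (1, 'babbbabb')
  6 → (7, 'bb')
  7 → (4, 'bbabb')
  8 → (3, 'bbbabb')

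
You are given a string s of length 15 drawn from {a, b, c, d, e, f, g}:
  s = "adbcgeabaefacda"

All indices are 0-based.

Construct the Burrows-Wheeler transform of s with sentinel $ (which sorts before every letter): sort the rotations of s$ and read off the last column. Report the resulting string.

rank  rotation          last
    0  $adbcgeabaefacda  a
    1  a$adbcgeabaefacd  d
    2  abaefacda$adbcge  e
    3  acda$adbcgeabaef  f
    4  adbcgeabaefacda$  $
    5  aefacda$adbcgeab  b
    6  baefacda$adbcgea  a
    7  bcgeabaefacda$ad  d
    8  cda$adbcgeabaefa  a
    9  cgeabaefacda$adb  b
   10  da$adbcgeabaefac  c
   11  dbcgeabaefacda$a  a
   12  eabaefacda$adbcg  g
   13  efacda$adbcgeaba  a
   14  facda$adbcgeabae  e
   15  geabaefacda$adbc  c

adef$badabcagaec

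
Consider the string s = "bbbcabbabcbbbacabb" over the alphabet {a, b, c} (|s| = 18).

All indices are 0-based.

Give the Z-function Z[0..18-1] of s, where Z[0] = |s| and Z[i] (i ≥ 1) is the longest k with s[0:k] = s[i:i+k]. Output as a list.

[18, 2, 1, 0, 0, 2, 1, 0, 1, 0, 3, 2, 1, 0, 0, 0, 2, 1]

Z[0]=18
i=1: i≥r, start 0; Z[1]=2 extend→box=[1,3)
i=2: min(r-i=1, Z[1]=2)=1; Z[2]=1
i=3: i≥r, start 0; Z[3]=0
i=4: i≥r, start 0; Z[4]=0
i=5: i≥r, start 0; Z[5]=2 extend→box=[5,7)
i=6: min(r-i=1, Z[1]=2)=1; Z[6]=1
i=7: i≥r, start 0; Z[7]=0
i=8: i≥r, start 0; Z[8]=1 extend→box=[8,9)
i=9: i≥r, start 0; Z[9]=0
i=10: i≥r, start 0; Z[10]=3 extend→box=[10,13)
i=11: min(r-i=2, Z[1]=2)=2; Z[11]=2
i=12: min(r-i=1, Z[2]=1)=1; Z[12]=1
i=13: i≥r, start 0; Z[13]=0
i=14: i≥r, start 0; Z[14]=0
i=15: i≥r, start 0; Z[15]=0
i=16: i≥r, start 0; Z[16]=2 extend→box=[16,18)
i=17: min(r-i=1, Z[1]=2)=1; Z[17]=1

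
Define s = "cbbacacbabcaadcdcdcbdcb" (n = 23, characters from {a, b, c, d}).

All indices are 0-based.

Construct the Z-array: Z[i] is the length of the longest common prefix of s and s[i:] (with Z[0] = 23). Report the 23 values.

[23, 0, 0, 0, 1, 0, 2, 0, 0, 0, 1, 0, 0, 0, 1, 0, 1, 0, 2, 0, 0, 2, 0]

Z[0]=23
i=1: fresh scan; Z[1]=0
i=2: fresh scan; Z[2]=0
i=3: fresh scan; Z[3]=0
i=4: fresh scan; Z[4]=1 scan→box=[4,5)
i=5: fresh scan; Z[5]=0
i=6: fresh scan; Z[6]=2 scan→box=[6,8)
i=7: min(r-i=1, Z[1]=0)=0; Z[7]=0
i=8: fresh scan; Z[8]=0
i=9: fresh scan; Z[9]=0
i=10: fresh scan; Z[10]=1 scan→box=[10,11)
i=11: fresh scan; Z[11]=0
i=12: fresh scan; Z[12]=0
i=13: fresh scan; Z[13]=0
i=14: fresh scan; Z[14]=1 scan→box=[14,15)
i=15: fresh scan; Z[15]=0
i=16: fresh scan; Z[16]=1 scan→box=[16,17)
i=17: fresh scan; Z[17]=0
i=18: fresh scan; Z[18]=2 scan→box=[18,20)
i=19: min(r-i=1, Z[1]=0)=0; Z[19]=0
i=20: fresh scan; Z[20]=0
i=21: fresh scan; Z[21]=2 scan→box=[21,23)
i=22: min(r-i=1, Z[1]=0)=0; Z[22]=0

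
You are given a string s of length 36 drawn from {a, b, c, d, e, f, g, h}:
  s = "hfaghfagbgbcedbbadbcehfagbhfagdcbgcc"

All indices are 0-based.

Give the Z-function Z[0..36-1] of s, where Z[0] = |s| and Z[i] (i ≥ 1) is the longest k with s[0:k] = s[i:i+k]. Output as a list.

[36, 0, 0, 0, 4, 0, 0, 0, 0, 0, 0, 0, 0, 0, 0, 0, 0, 0, 0, 0, 0, 4, 0, 0, 0, 0, 4, 0, 0, 0, 0, 0, 0, 0, 0, 0]

Z[0]=36
i=1: fresh scan; Z[1]=0
i=2: fresh scan; Z[2]=0
i=3: fresh scan; Z[3]=0
i=4: fresh scan; Z[4]=4 grow→box=[4,8)
i=5: min(r-i=3, Z[1]=0)=0; Z[5]=0
i=6: min(r-i=2, Z[2]=0)=0; Z[6]=0
i=7: min(r-i=1, Z[3]=0)=0; Z[7]=0
i=8: fresh scan; Z[8]=0
i=9: fresh scan; Z[9]=0
i=10: fresh scan; Z[10]=0
i=11: fresh scan; Z[11]=0
i=12: fresh scan; Z[12]=0
i=13: fresh scan; Z[13]=0
i=14: fresh scan; Z[14]=0
i=15: fresh scan; Z[15]=0
i=16: fresh scan; Z[16]=0
i=17: fresh scan; Z[17]=0
i=18: fresh scan; Z[18]=0
i=19: fresh scan; Z[19]=0
i=20: fresh scan; Z[20]=0
i=21: fresh scan; Z[21]=4 grow→box=[21,25)
i=22: min(r-i=3, Z[1]=0)=0; Z[22]=0
i=23: min(r-i=2, Z[2]=0)=0; Z[23]=0
i=24: min(r-i=1, Z[3]=0)=0; Z[24]=0
i=25: fresh scan; Z[25]=0
i=26: fresh scan; Z[26]=4 grow→box=[26,30)
i=27: min(r-i=3, Z[1]=0)=0; Z[27]=0
i=28: min(r-i=2, Z[2]=0)=0; Z[28]=0
i=29: min(r-i=1, Z[3]=0)=0; Z[29]=0
i=30: fresh scan; Z[30]=0
i=31: fresh scan; Z[31]=0
i=32: fresh scan; Z[32]=0
i=33: fresh scan; Z[33]=0
i=34: fresh scan; Z[34]=0
i=35: fresh scan; Z[35]=0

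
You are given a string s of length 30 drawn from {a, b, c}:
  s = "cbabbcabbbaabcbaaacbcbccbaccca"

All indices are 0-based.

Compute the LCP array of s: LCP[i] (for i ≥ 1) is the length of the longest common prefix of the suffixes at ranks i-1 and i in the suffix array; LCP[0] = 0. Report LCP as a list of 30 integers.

rank | idx | suffix
   0 |  29 | a
   1 |  15 | aaacbcbccbaccca
   2 |  10 | aabcbaaacbcbccbaccca
   3 |  16 | aacbcbccbaccca
   4 |   6 | abbbaabcbaaacbcbccbaccca
   5 |   2 | abbcabbbaabcbaaacbcbccbaccca
   6 |  11 | abcbaaacbcbccbaccca
   7 |  17 | acbcbccbaccca
   8 |  25 | accca
   9 |  14 | baaacbcbccbaccca
  10 |   9 | baabcbaaacbcbccbaccca
  11 |   1 | babbcabbbaabcbaaacbcbccbaccca
  12 |  24 | baccca
  13 |   8 | bbaabcbaaacbcbccbaccca
  14 |   7 | bbbaabcbaaacbcbccbaccca
  15 |   3 | bbcabbbaabcbaaacbcbccbaccca
  16 |   4 | bcabbbaabcbaaacbcbccbaccca
  17 |  12 | bcbaaacbcbccbaccca
  18 |  19 | bcbccbaccca
  19 |  21 | bccbaccca
  20 |  28 | ca
  21 |   5 | cabbbaabcbaaacbcbccbaccca
  22 |  13 | cbaaacbcbccbaccca
  23 |   0 | cbabbcabbbaabcbaaacbcbccbaccca
  24 |  23 | cbaccca
  25 |  18 | cbcbccbaccca
  26 |  20 | cbccbaccca
  27 |  27 | cca
  28 |  22 | ccbaccca
  29 |  26 | ccca

SA = [29, 15, 10, 16, 6, 2, 11, 17, 25, 14, 9, 1, 24, 8, 7, 3, 4, 12, 19, 21, 28, 5, 13, 0, 23, 18, 20, 27, 22, 26]
rank  pair      lcp
   1  s[29:],s[15:]  1  'a'
   2  s[15:],s[10:]  2  'aa'
   3  s[10:],s[16:]  2  'aa'
   4  s[16:],s[6:]  1  'a'
   5  s[6:],s[2:]  3  'abb'
   6  s[2:],s[11:]  2  'ab'
   7  s[11:],s[17:]  1  'a'
   8  s[17:],s[25:]  2  'ac'
   9  s[25:],s[14:]  0  ''
  10  s[14:],s[9:]  3  'baa'
  11  s[9:],s[1:]  2  'ba'
  12  s[1:],s[24:]  2  'ba'
  13  s[24:],s[8:]  1  'b'
  14  s[8:],s[7:]  2  'bb'
  15  s[7:],s[3:]  2  'bb'
  16  s[3:],s[4:]  1  'b'
  17  s[4:],s[12:]  2  'bc'
  18  s[12:],s[19:]  3  'bcb'
  19  s[19:],s[21:]  2  'bc'
  20  s[21:],s[28:]  0  ''
  21  s[28:],s[5:]  2  'ca'
  22  s[5:],s[13:]  1  'c'
  23  s[13:],s[0:]  3  'cba'
  24  s[0:],s[23:]  3  'cba'
  25  s[23:],s[18:]  2  'cb'
  26  s[18:],s[20:]  3  'cbc'
  27  s[20:],s[27:]  1  'c'
  28  s[27:],s[22:]  2  'cc'
  29  s[22:],s[26:]  2  'cc'

[0, 1, 2, 2, 1, 3, 2, 1, 2, 0, 3, 2, 2, 1, 2, 2, 1, 2, 3, 2, 0, 2, 1, 3, 3, 2, 3, 1, 2, 2]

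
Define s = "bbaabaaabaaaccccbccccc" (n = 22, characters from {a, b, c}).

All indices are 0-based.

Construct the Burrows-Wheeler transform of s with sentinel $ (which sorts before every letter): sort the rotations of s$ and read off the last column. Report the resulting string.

rank  rotation                 last
    0  $bbaabaaabaaaccccbccccc  c
    1  aaabaaaccccbccccc$bbaab  b
    2  aaaccccbccccc$bbaabaaab  b
    3  aabaaabaaaccccbccccc$bb  b
    4  aabaaaccccbccccc$bbaaba  a
    5  aaccccbccccc$bbaabaaaba  a
    6  abaaabaaaccccbccccc$bba  a
    7  abaaaccccbccccc$bbaabaa  a
    8  accccbccccc$bbaabaaabaa  a
    9  baaabaaaccccbccccc$bbaa  a
   10  baaaccccbccccc$bbaabaaa  a
   11  baabaaabaaaccccbccccc$b  b
   12  bbaabaaabaaaccccbccccc$  $
   13  bccccc$bbaabaaabaaacccc  c
   14  c$bbaabaaabaaaccccbcccc  c
   15  cbccccc$bbaabaaabaaaccc  c
   16  cc$bbaabaaabaaaccccbccc  c
   17  ccbccccc$bbaabaaabaaacc  c
   18  ccc$bbaabaaabaaaccccbcc  c
   19  cccbccccc$bbaabaaabaaac  c
   20  cccc$bbaabaaabaaaccccbc  c
   21  ccccbccccc$bbaabaaabaaa  a
   22  ccccc$bbaabaaabaaaccccb  b

cbbbaaaaaaab$ccccccccab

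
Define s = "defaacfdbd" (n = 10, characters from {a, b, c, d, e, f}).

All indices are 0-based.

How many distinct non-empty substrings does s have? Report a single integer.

51

rank→(start, suffix):
  0 → (3, 'aacfdbd')
  1 → (4, 'acfdbd')
  2 → (8, 'bd')
  3 → (5, 'cfdbd')
  4 → (9, 'd')
  5 → (7, 'dbd')
  6 → (0, 'defaacfdbd')
  7 → (1, 'efaacfdbd')
  8 → (2, 'faacfdbd')
  9 → (6, 'fdbd')

SA = [3, 4, 8, 5, 9, 7, 0, 1, 2, 6]
[i] adj suffixes → lcp
  [1] 3/4 → 1 ('a')
  [2] 4/8 → 0 ('')
  [3] 8/5 → 0 ('')
  [4] 5/9 → 0 ('')
  [5] 9/7 → 1 ('d')
  [6] 7/0 → 1 ('d')
  [7] 0/1 → 0 ('')
  [8] 1/2 → 0 ('')
  [9] 2/6 → 1 ('f')

n(n+1)/2 = 10·11/2 = 55
Σ LCP = 0 + 1 + 0 + 0 + 0 + 1 + 1 + 0 + 0 + 1 = 4
distinct = 55 − 4 = 51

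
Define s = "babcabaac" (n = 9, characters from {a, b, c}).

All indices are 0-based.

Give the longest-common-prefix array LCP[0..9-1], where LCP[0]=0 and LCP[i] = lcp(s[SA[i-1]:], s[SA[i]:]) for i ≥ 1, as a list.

rank | idx | suffix
   0 |   6 | aac
   1 |   4 | abaac
   2 |   1 | abcabaac
   3 |   7 | ac
   4 |   5 | baac
   5 |   0 | babcabaac
   6 |   2 | bcabaac
   7 |   8 | c
   8 |   3 | cabaac

SA = [6, 4, 1, 7, 5, 0, 2, 8, 3]
rank  pair      lcp
   1  s[6:],s[4:]  1  'a'
   2  s[4:],s[1:]  2  'ab'
   3  s[1:],s[7:]  1  'a'
   4  s[7:],s[5:]  0  ''
   5  s[5:],s[0:]  2  'ba'
   6  s[0:],s[2:]  1  'b'
   7  s[2:],s[8:]  0  ''
   8  s[8:],s[3:]  1  'c'

[0, 1, 2, 1, 0, 2, 1, 0, 1]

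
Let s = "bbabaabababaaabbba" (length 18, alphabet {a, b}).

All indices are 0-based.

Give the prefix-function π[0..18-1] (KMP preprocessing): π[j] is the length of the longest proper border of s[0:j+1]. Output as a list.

π[0] = 0
j=1 s[j]='b': π[1]=1 (border 'b')
j=2 s[j]='a': k: 1→0; π[2]=0 (border '')
j=3 s[j]='b': π[3]=1 (border 'b')
j=4 s[j]='a': k: 1→0; π[4]=0 (border '')
j=5 s[j]='a': π[5]=0 (border '')
j=6 s[j]='b': π[6]=1 (border 'b')
j=7 s[j]='a': k: 1→0; π[7]=0 (border '')
j=8 s[j]='b': π[8]=1 (border 'b')
j=9 s[j]='a': k: 1→0; π[9]=0 (border '')
j=10 s[j]='b': π[10]=1 (border 'b')
j=11 s[j]='a': k: 1→0; π[11]=0 (border '')
j=12 s[j]='a': π[12]=0 (border '')
j=13 s[j]='a': π[13]=0 (border '')
j=14 s[j]='b': π[14]=1 (border 'b')
j=15 s[j]='b': π[15]=2 (border 'bb')
j=16 s[j]='b': k: 2→1; π[16]=2 (border 'bb')
j=17 s[j]='a': π[17]=3 (border 'bba')

[0, 1, 0, 1, 0, 0, 1, 0, 1, 0, 1, 0, 0, 0, 1, 2, 2, 3]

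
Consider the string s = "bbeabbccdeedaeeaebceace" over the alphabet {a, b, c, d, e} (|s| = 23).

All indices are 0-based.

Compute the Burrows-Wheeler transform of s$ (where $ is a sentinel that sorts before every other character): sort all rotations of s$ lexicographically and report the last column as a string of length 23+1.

eeeeda$bebbcabeccbceaead

rank  rotation                  last
    0  $bbeabbccdeedaeeaebceace  e
    1  abbccdeedaeeaebceace$bbe  e
    2  ace$bbeabbccdeedaeeaebce  e
    3  aebceace$bbeabbccdeedaee  e
    4  aeeaebceace$bbeabbccdeed  d
    5  bbccdeedaeeaebceace$bbea  a
    6  bbeabbccdeedaeeaebceace$  $
    7  bccdeedaeeaebceace$bbeab  b
    8  bceace$bbeabbccdeedaeeae  e
    9  beabbccdeedaeeaebceace$b  b
   10  ccdeedaeeaebceace$bbeabb  b
   11  cdeedaeeaebceace$bbeabbc  c
   12  ce$bbeabbccdeedaeeaebcea  a
   13  ceace$bbeabbccdeedaeeaeb  b
   14  daeeaebceace$bbeabbccdee  e
   15  deedaeeaebceace$bbeabbcc  c
   16  e$bbeabbccdeedaeeaebceac  c
   17  eabbccdeedaeeaebceace$bb  b
   18  eace$bbeabbccdeedaeeaebc  c
   19  eaebceace$bbeabbccdeedae  e
   20  ebceace$bbeabbccdeedaeea  a
   21  edaeeaebceace$bbeabbccde  e
   22  eeaebceace$bbeabbccdeeda  a
   23  eedaeeaebceace$bbeabbccd  d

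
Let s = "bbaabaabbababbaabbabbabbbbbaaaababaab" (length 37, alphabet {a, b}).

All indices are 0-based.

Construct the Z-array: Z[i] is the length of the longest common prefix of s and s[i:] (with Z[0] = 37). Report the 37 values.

Z[0]=37
i=1: fresh scan; Z[1]=1 extend→box=[1,2)
i=2: fresh scan; Z[2]=0
i=3: fresh scan; Z[3]=0
i=4: fresh scan; Z[4]=1 extend→box=[4,5)
i=5: fresh scan; Z[5]=0
i=6: fresh scan; Z[6]=0
i=7: fresh scan; Z[7]=3 extend→box=[7,10)
i=8: min(r-i=2, Z[1]=1)=1; Z[8]=1
i=9: min(r-i=1, Z[2]=0)=0; Z[9]=0
i=10: fresh scan; Z[10]=1 extend→box=[10,11)
i=11: fresh scan; Z[11]=0
i=12: fresh scan; Z[12]=5 extend→box=[12,17)
i=13: min(r-i=4, Z[1]=1)=1; Z[13]=1
i=14: min(r-i=3, Z[2]=0)=0; Z[14]=0
i=15: min(r-i=2, Z[3]=0)=0; Z[15]=0
i=16: min(r-i=1, Z[4]=1)=1; Z[16]=3 extend→box=[16,19)
i=17: min(r-i=2, Z[1]=1)=1; Z[17]=1
i=18: min(r-i=1, Z[2]=0)=0; Z[18]=0
i=19: fresh scan; Z[19]=3 extend→box=[19,22)
i=20: min(r-i=2, Z[1]=1)=1; Z[20]=1
i=21: min(r-i=1, Z[2]=0)=0; Z[21]=0
i=22: fresh scan; Z[22]=2 extend→box=[22,24)
i=23: min(r-i=1, Z[1]=1)=1; Z[23]=2 extend→box=[23,25)
i=24: min(r-i=1, Z[1]=1)=1; Z[24]=2 extend→box=[24,26)
i=25: min(r-i=1, Z[1]=1)=1; Z[25]=4 extend→box=[25,29)
i=26: min(r-i=3, Z[1]=1)=1; Z[26]=1
i=27: min(r-i=2, Z[2]=0)=0; Z[27]=0
i=28: min(r-i=1, Z[3]=0)=0; Z[28]=0
i=29: fresh scan; Z[29]=0
i=30: fresh scan; Z[30]=0
i=31: fresh scan; Z[31]=1 extend→box=[31,32)
i=32: fresh scan; Z[32]=0
i=33: fresh scan; Z[33]=1 extend→box=[33,34)
i=34: fresh scan; Z[34]=0
i=35: fresh scan; Z[35]=0
i=36: fresh scan; Z[36]=1 extend→box=[36,37)

[37, 1, 0, 0, 1, 0, 0, 3, 1, 0, 1, 0, 5, 1, 0, 0, 3, 1, 0, 3, 1, 0, 2, 2, 2, 4, 1, 0, 0, 0, 0, 1, 0, 1, 0, 0, 1]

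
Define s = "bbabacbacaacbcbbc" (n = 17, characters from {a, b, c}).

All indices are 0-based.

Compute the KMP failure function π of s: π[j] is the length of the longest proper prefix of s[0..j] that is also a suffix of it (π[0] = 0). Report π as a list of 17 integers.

[0, 1, 0, 1, 0, 0, 1, 0, 0, 0, 0, 0, 1, 0, 1, 2, 0]

π[0] = 0
j=1 s[j]='b': π[1]=1 (border 'b')
j=2 s[j]='a': k: 1→0; π[2]=0 (border '')
j=3 s[j]='b': π[3]=1 (border 'b')
j=4 s[j]='a': k: 1→0; π[4]=0 (border '')
j=5 s[j]='c': π[5]=0 (border '')
j=6 s[j]='b': π[6]=1 (border 'b')
j=7 s[j]='a': k: 1→0; π[7]=0 (border '')
j=8 s[j]='c': π[8]=0 (border '')
j=9 s[j]='a': π[9]=0 (border '')
j=10 s[j]='a': π[10]=0 (border '')
j=11 s[j]='c': π[11]=0 (border '')
j=12 s[j]='b': π[12]=1 (border 'b')
j=13 s[j]='c': k: 1→0; π[13]=0 (border '')
j=14 s[j]='b': π[14]=1 (border 'b')
j=15 s[j]='b': π[15]=2 (border 'bb')
j=16 s[j]='c': k: 2→1→0; π[16]=0 (border '')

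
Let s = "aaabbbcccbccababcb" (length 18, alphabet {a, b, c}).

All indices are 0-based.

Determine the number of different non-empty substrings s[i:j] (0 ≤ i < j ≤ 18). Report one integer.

146

sorted suffixes:
  #0 SA[0]=0  'aaabbbcccbccababcb'
  #1 SA[1]=1  'aabbbcccbccababcb'
  #2 SA[2]=12  'ababcb'
  #3 SA[3]=2  'abbbcccbccababcb'
  #4 SA[4]=14  'abcb'
  #5 SA[5]=17  'b'
  #6 SA[6]=13  'babcb'
  #7 SA[7]=3  'bbbcccbccababcb'
  #8 SA[8]=4  'bbcccbccababcb'
  #9 SA[9]=15  'bcb'
  #10 SA[10]=9  'bccababcb'
  #11 SA[11]=5  'bcccbccababcb'
  #12 SA[12]=11  'cababcb'
  #13 SA[13]=16  'cb'
  #14 SA[14]=8  'cbccababcb'
  #15 SA[15]=10  'ccababcb'
  #16 SA[16]=7  'ccbccababcb'
  #17 SA[17]=6  'cccbccababcb'

SA = [0, 1, 12, 2, 14, 17, 13, 3, 4, 15, 9, 5, 11, 16, 8, 10, 7, 6]
[i] adj suffixes → lcp
  [1] 0/1 → 2 ('aa')
  [2] 1/12 → 1 ('a')
  [3] 12/2 → 2 ('ab')
  [4] 2/14 → 2 ('ab')
  [5] 14/17 → 0 ('')
  [6] 17/13 → 1 ('b')
  [7] 13/3 → 1 ('b')
  [8] 3/4 → 2 ('bb')
  [9] 4/15 → 1 ('b')
  [10] 15/9 → 2 ('bc')
  [11] 9/5 → 3 ('bcc')
  [12] 5/11 → 0 ('')
  [13] 11/16 → 1 ('c')
  [14] 16/8 → 2 ('cb')
  [15] 8/10 → 1 ('c')
  [16] 10/7 → 2 ('cc')
  [17] 7/6 → 2 ('cc')

n(n+1)/2 = 18·19/2 = 171
Σ LCP = 0 + 2 + 1 + 2 + 2 + 0 + 1 + 1 + 2 + 1 + 2 + 3 + 0 + 1 + 2 + 1 + 2 + 2 = 25
distinct = 171 − 25 = 146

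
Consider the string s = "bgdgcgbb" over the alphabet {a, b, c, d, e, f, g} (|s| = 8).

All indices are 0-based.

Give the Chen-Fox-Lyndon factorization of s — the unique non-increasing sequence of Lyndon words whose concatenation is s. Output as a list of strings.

emit factor 1: 'bgdgcg' (i=0, period=6)
emit factor 2: 'b' (i=6, period=1)
emit factor 3: 'b' (i=7, period=1)

["bgdgcg", "b", "b"]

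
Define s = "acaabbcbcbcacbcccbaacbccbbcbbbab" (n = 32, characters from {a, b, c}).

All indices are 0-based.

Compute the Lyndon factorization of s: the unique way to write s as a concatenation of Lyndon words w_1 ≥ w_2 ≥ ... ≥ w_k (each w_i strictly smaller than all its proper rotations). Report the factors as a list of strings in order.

["ac", "aabbcbcbcacbcccbaacbccbbcbbbab"]

emit factor 1: 'ac' (i=0, period=2)
emit factor 2: 'aabbcbcbcacbcccbaacbccbbcbbbab' (i=2, period=30)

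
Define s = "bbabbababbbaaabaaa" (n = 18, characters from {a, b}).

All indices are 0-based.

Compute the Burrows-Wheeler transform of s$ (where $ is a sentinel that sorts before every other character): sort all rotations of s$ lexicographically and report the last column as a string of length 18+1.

rank  rotation             last
    0  $bbabbababbbaaabaaa  a
    1  a$bbabbababbbaaabaa  a
    2  aa$bbabbababbbaaaba  a
    3  aaa$bbabbababbbaaab  b
    4  aaabaaa$bbabbababbb  b
    5  aabaaa$bbabbababbba  a
    6  abaaa$bbabbababbbaa  a
    7  ababbbaaabaaa$bbabb  b
    8  abbababbbaaabaaa$bb  b
    9  abbbaaabaaa$bbabbab  b
   10  baaa$bbabbababbbaaa  a
   11  baaabaaa$bbabbababb  b
   12  bababbbaaabaaa$bbab  b
   13  babbababbbaaabaaa$b  b
   14  babbbaaabaaa$bbabba  a
   15  bbaaabaaa$bbabbabab  b
   16  bbababbbaaabaaa$bba  a
   17  bbabbababbbaaabaaa$  $
   18  bbbaaabaaa$bbabbaba  a

aaabbaabbbabbbaba$a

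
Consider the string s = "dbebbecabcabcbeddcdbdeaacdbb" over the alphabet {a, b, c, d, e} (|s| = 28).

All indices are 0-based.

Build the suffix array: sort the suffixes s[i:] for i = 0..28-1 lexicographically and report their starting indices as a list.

[22, 7, 10, 23, 27, 26, 3, 8, 11, 19, 1, 4, 13, 6, 9, 12, 24, 17, 25, 18, 0, 16, 15, 20, 21, 2, 5, 14]

rank | idx | suffix
   0 |  22 | aacdbb
   1 |   7 | abcabcbeddcdbdeaacdbb
   2 |  10 | abcbeddcdbdeaacdbb
   3 |  23 | acdbb
   4 |  27 | b
   5 |  26 | bb
   6 |   3 | bbecabcabcbeddcdbdeaacdbb
   7 |   8 | bcabcbeddcdbdeaacdbb
   8 |  11 | bcbeddcdbdeaacdbb
   9 |  19 | bdeaacdbb
  10 |   1 | bebbecabcabcbeddcdbdeaacdbb
  11 |   4 | becabcabcbeddcdbdeaacdbb
  12 |  13 | beddcdbdeaacdbb
  13 |   6 | cabcabcbeddcdbdeaacdbb
  14 |   9 | cabcbeddcdbdeaacdbb
  15 |  12 | cbeddcdbdeaacdbb
  16 |  24 | cdbb
  17 |  17 | cdbdeaacdbb
  18 |  25 | dbb
  19 |  18 | dbdeaacdbb
  20 |   0 | dbebbecabcabcbeddcdbdeaacdbb
  21 |  16 | dcdbdeaacdbb
  22 |  15 | ddcdbdeaacdbb
  23 |  20 | deaacdbb
  24 |  21 | eaacdbb
  25 |   2 | ebbecabcabcbeddcdbdeaacdbb
  26 |   5 | ecabcabcbeddcdbdeaacdbb
  27 |  14 | eddcdbdeaacdbb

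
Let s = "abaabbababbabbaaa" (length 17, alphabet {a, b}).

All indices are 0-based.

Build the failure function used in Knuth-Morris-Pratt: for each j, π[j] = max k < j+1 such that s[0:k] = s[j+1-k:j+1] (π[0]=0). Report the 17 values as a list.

π[0] = 0
j=1 s[j]='b': π[1]=0 (border '')
j=2 s[j]='a': π[2]=1 (border 'a')
j=3 s[j]='a': k: 1→0; π[3]=1 (border 'a')
j=4 s[j]='b': π[4]=2 (border 'ab')
j=5 s[j]='b': k: 2→0; π[5]=0 (border '')
j=6 s[j]='a': π[6]=1 (border 'a')
j=7 s[j]='b': π[7]=2 (border 'ab')
j=8 s[j]='a': π[8]=3 (border 'aba')
j=9 s[j]='b': k: 3→1; π[9]=2 (border 'ab')
j=10 s[j]='b': k: 2→0; π[10]=0 (border '')
j=11 s[j]='a': π[11]=1 (border 'a')
j=12 s[j]='b': π[12]=2 (border 'ab')
j=13 s[j]='b': k: 2→0; π[13]=0 (border '')
j=14 s[j]='a': π[14]=1 (border 'a')
j=15 s[j]='a': k: 1→0; π[15]=1 (border 'a')
j=16 s[j]='a': k: 1→0; π[16]=1 (border 'a')

[0, 0, 1, 1, 2, 0, 1, 2, 3, 2, 0, 1, 2, 0, 1, 1, 1]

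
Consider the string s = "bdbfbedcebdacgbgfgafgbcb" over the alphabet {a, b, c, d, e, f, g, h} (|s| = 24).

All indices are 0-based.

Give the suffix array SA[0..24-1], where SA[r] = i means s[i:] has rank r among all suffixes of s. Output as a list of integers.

[11, 18, 23, 21, 9, 0, 4, 2, 14, 22, 7, 12, 10, 1, 6, 8, 5, 3, 16, 19, 17, 20, 13, 15]

rank | idx | suffix
   0 |  11 | acgbgfgafgbcb
   1 |  18 | afgbcb
   2 |  23 | b
   3 |  21 | bcb
   4 |   9 | bdacgbgfgafgbcb
   5 |   0 | bdbfbedcebdacgbgfgafgbcb
   6 |   4 | bedcebdacgbgfgafgbcb
   7 |   2 | bfbedcebdacgbgfgafgbcb
   8 |  14 | bgfgafgbcb
   9 |  22 | cb
  10 |   7 | cebdacgbgfgafgbcb
  11 |  12 | cgbgfgafgbcb
  12 |  10 | dacgbgfgafgbcb
  13 |   1 | dbfbedcebdacgbgfgafgbcb
  14 |   6 | dcebdacgbgfgafgbcb
  15 |   8 | ebdacgbgfgafgbcb
  16 |   5 | edcebdacgbgfgafgbcb
  17 |   3 | fbedcebdacgbgfgafgbcb
  18 |  16 | fgafgbcb
  19 |  19 | fgbcb
  20 |  17 | gafgbcb
  21 |  20 | gbcb
  22 |  13 | gbgfgafgbcb
  23 |  15 | gfgafgbcb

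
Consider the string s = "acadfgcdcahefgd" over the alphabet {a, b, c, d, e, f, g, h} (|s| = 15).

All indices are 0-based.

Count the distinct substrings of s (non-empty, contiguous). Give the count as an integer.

110

sorted suffixes:
  #0 SA[0]=0  'acadfgcdcahefgd'
  #1 SA[1]=2  'adfgcdcahefgd'
  #2 SA[2]=9  'ahefgd'
  #3 SA[3]=1  'cadfgcdcahefgd'
  #4 SA[4]=8  'cahefgd'
  #5 SA[5]=6  'cdcahefgd'
  #6 SA[6]=14  'd'
  #7 SA[7]=7  'dcahefgd'
  #8 SA[8]=3  'dfgcdcahefgd'
  #9 SA[9]=11  'efgd'
  #10 SA[10]=4  'fgcdcahefgd'
  #11 SA[11]=12  'fgd'
  #12 SA[12]=5  'gcdcahefgd'
  #13 SA[13]=13  'gd'
  #14 SA[14]=10  'hefgd'

SA = [0, 2, 9, 1, 8, 6, 14, 7, 3, 11, 4, 12, 5, 13, 10]
[i] adj suffixes → lcp
  [1] 0/2 → 1 ('a')
  [2] 2/9 → 1 ('a')
  [3] 9/1 → 0 ('')
  [4] 1/8 → 2 ('ca')
  [5] 8/6 → 1 ('c')
  [6] 6/14 → 0 ('')
  [7] 14/7 → 1 ('d')
  [8] 7/3 → 1 ('d')
  [9] 3/11 → 0 ('')
  [10] 11/4 → 0 ('')
  [11] 4/12 → 2 ('fg')
  [12] 12/5 → 0 ('')
  [13] 5/13 → 1 ('g')
  [14] 13/10 → 0 ('')

n(n+1)/2 = 15·16/2 = 120
Σ LCP = 0 + 1 + 1 + 0 + 2 + 1 + 0 + 1 + 1 + 0 + 0 + 2 + 0 + 1 + 0 = 10
distinct = 120 − 10 = 110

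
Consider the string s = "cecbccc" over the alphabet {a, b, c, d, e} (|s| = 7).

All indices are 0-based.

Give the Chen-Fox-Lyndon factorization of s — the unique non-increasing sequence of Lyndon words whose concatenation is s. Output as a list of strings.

emit factor 1: 'ce' (i=0, period=2)
emit factor 2: 'c' (i=2, period=1)
emit factor 3: 'bccc' (i=3, period=4)

["ce", "c", "bccc"]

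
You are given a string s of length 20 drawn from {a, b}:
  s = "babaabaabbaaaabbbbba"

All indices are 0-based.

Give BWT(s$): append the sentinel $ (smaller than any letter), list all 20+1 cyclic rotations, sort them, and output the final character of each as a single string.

rank  rotation               last
    0  $babaabaabbaaaabbbbba  a
    1  a$babaabaabbaaaabbbbb  b
    2  aaaabbbbba$babaabaabb  b
    3  aaabbbbba$babaabaabba  a
    4  aabaabbaaaabbbbba$bab  b
    5  aabbaaaabbbbba$babaab  b
    6  aabbbbba$babaabaabbaa  a
    7  abaabaabbaaaabbbbba$b  b
    8  abaabbaaaabbbbba$baba  a
    9  abbaaaabbbbba$babaaba  a
   10  abbbbba$babaabaabbaaa  a
   11  ba$babaabaabbaaaabbbb  b
   12  baaaabbbbba$babaabaab  b
   13  baabaabbaaaabbbbba$ba  a
   14  baabbaaaabbbbba$babaa  a
   15  babaabaabbaaaabbbbba$  $
   16  bba$babaabaabbaaaabbb  b
   17  bbaaaabbbbba$babaabaa  a
   18  bbba$babaabaabbaaaabb  b
   19  bbbba$babaabaabbaaaab  b
   20  bbbbba$babaabaabbaaaa  a

abbabbabaaabbaa$babba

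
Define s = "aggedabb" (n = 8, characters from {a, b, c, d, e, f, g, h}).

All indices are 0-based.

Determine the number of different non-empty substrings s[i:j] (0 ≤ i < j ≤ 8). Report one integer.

sorted suffixes:
  #0 SA[0]=5  'abb'
  #1 SA[1]=0  'aggedabb'
  #2 SA[2]=7  'b'
  #3 SA[3]=6  'bb'
  #4 SA[4]=4  'dabb'
  #5 SA[5]=3  'edabb'
  #6 SA[6]=2  'gedabb'
  #7 SA[7]=1  'ggedabb'

SA = [5, 0, 7, 6, 4, 3, 2, 1]
i: (SA[i-1],SA[i]) lcp shared
  1: (5,0) 1 'a'
  2: (0,7) 0 ''
  3: (7,6) 1 'b'
  4: (6,4) 0 ''
  5: (4,3) 0 ''
  6: (3,2) 0 ''
  7: (2,1) 1 'g'

n(n+1)/2 = 8·9/2 = 36
Σ LCP = 0 + 1 + 0 + 1 + 0 + 0 + 0 + 1 = 3
distinct = 36 − 3 = 33

33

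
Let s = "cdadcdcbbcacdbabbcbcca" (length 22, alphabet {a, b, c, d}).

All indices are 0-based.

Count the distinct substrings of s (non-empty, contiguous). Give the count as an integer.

226

rank→(start, suffix):
  0 → (21, 'a')
  1 → (14, 'abbcbcca')
  2 → (10, 'acdbabbcbcca')
  3 → (2, 'adcdcbbcacdbabbcbcca')
  4 → (13, 'babbcbcca')
  5 → (7, 'bbcacdbabbcbcca')
  6 → (15, 'bbcbcca')
  7 → (8, 'bcacdbabbcbcca')
  8 → (16, 'bcbcca')
  9 → (18, 'bcca')
  10 → (20, 'ca')
  11 → (9, 'cacdbabbcbcca')
  12 → (6, 'cbbcacdbabbcbcca')
  13 → (17, 'cbcca')
  14 → (19, 'cca')
  15 → (0, 'cdadcdcbbcacdbabbcbcca')
  16 → (11, 'cdbabbcbcca')
  17 → (4, 'cdcbbcacdbabbcbcca')
  18 → (1, 'dadcdcbbcacdbabbcbcca')
  19 → (12, 'dbabbcbcca')
  20 → (5, 'dcbbcacdbabbcbcca')
  21 → (3, 'dcdcbbcacdbabbcbcca')

SA = [21, 14, 10, 2, 13, 7, 15, 8, 16, 18, 20, 9, 6, 17, 19, 0, 11, 4, 1, 12, 5, 3]
i: (SA[i-1],SA[i]) lcp shared
  1: (21,14) 1 'a'
  2: (14,10) 1 'a'
  3: (10,2) 1 'a'
  4: (2,13) 0 ''
  5: (13,7) 1 'b'
  6: (7,15) 3 'bbc'
  7: (15,8) 1 'b'
  8: (8,16) 2 'bc'
  9: (16,18) 2 'bc'
  10: (18,20) 0 ''
  11: (20,9) 2 'ca'
  12: (9,6) 1 'c'
  13: (6,17) 2 'cb'
  14: (17,19) 1 'c'
  15: (19,0) 1 'c'
  16: (0,11) 2 'cd'
  17: (11,4) 2 'cd'
  18: (4,1) 0 ''
  19: (1,12) 1 'd'
  20: (12,5) 1 'd'
  21: (5,3) 2 'dc'

n(n+1)/2 = 22·23/2 = 253
Σ LCP = 0 + 1 + 1 + 1 + 0 + 1 + 3 + 1 + 2 + 2 + 0 + 2 + 1 + 2 + 1 + 1 + 2 + 2 + 0 + 1 + 1 + 2 = 27
distinct = 253 − 27 = 226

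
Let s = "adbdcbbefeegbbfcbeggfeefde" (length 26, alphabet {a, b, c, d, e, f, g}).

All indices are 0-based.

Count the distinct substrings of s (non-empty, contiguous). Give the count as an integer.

324

rank | idx | suffix
   0 |   0 | adbdcbbefeegbbfcbeggfeefde
   1 |   5 | bbefeegbbfcbeggfeefde
   2 |  12 | bbfcbeggfeefde
   3 |   2 | bdcbbefeegbbfcbeggfeefde
   4 |   6 | befeegbbfcbeggfeefde
   5 |  16 | beggfeefde
   6 |  13 | bfcbeggfeefde
   7 |   4 | cbbefeegbbfcbeggfeefde
   8 |  15 | cbeggfeefde
   9 |   1 | dbdcbbefeegbbfcbeggfeefde
  10 |   3 | dcbbefeegbbfcbeggfeefde
  11 |  24 | de
  12 |  25 | e
  13 |  21 | eefde
  14 |   9 | eegbbfcbeggfeefde
  15 |  22 | efde
  16 |   7 | efeegbbfcbeggfeefde
  17 |  10 | egbbfcbeggfeefde
  18 |  17 | eggfeefde
  19 |  14 | fcbeggfeefde
  20 |  23 | fde
  21 |  20 | feefde
  22 |   8 | feegbbfcbeggfeefde
  23 |  11 | gbbfcbeggfeefde
  24 |  19 | gfeefde
  25 |  18 | ggfeefde

SA = [0, 5, 12, 2, 6, 16, 13, 4, 15, 1, 3, 24, 25, 21, 9, 22, 7, 10, 17, 14, 23, 20, 8, 11, 19, 18]
i: (SA[i-1],SA[i]) lcp shared
  1: (0,5) 0 ''
  2: (5,12) 2 'bb'
  3: (12,2) 1 'b'
  4: (2,6) 1 'b'
  5: (6,16) 2 'be'
  6: (16,13) 1 'b'
  7: (13,4) 0 ''
  8: (4,15) 2 'cb'
  9: (15,1) 0 ''
  10: (1,3) 1 'd'
  11: (3,24) 1 'd'
  12: (24,25) 0 ''
  13: (25,21) 1 'e'
  14: (21,9) 2 'ee'
  15: (9,22) 1 'e'
  16: (22,7) 2 'ef'
  17: (7,10) 1 'e'
  18: (10,17) 2 'eg'
  19: (17,14) 0 ''
  20: (14,23) 1 'f'
  21: (23,20) 1 'f'
  22: (20,8) 3 'fee'
  23: (8,11) 0 ''
  24: (11,19) 1 'g'
  25: (19,18) 1 'g'

n(n+1)/2 = 26·27/2 = 351
Σ LCP = 0 + 0 + 2 + 1 + 1 + 2 + 1 + 0 + 2 + 0 + 1 + 1 + 0 + 1 + 2 + 1 + 2 + 1 + 2 + 0 + 1 + 1 + 3 + 0 + 1 + 1 = 27
distinct = 351 − 27 = 324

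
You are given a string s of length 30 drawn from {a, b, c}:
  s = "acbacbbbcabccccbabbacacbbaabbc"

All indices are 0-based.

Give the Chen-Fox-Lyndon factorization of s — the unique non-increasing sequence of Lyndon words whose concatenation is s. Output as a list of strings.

emit factor 1: 'acbacbbbc' (i=0, period=9)
emit factor 2: 'abccccb' (i=9, period=7)
emit factor 3: 'abbacacbb' (i=16, period=9)
emit factor 4: 'aabbc' (i=25, period=5)

["acbacbbbc", "abccccb", "abbacacbb", "aabbc"]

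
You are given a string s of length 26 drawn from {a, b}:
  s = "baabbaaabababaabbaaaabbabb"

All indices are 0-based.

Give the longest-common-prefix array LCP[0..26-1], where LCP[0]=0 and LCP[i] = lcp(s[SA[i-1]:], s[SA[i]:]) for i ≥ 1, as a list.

[0, 3, 4, 2, 3, 7, 5, 1, 3, 5, 2, 3, 6, 4, 0, 1, 4, 3, 8, 2, 4, 3, 1, 2, 5, 3]

rank→(start, suffix):
  0 → (17, 'aaaabbabb')
  1 → (5, 'aaabababaabbaaaabbabb')
  2 → (18, 'aaabbabb')
  3 → (6, 'aabababaabbaaaabbabb')
  4 → (13, 'aabbaaaabbabb')
  5 → (1, 'aabbaaabababaabbaaaabbabb')
  6 → (19, 'aabbabb')
  7 → (11, 'abaabbaaaabbabb')
  8 → (9, 'ababaabbaaaabbabb')
  9 → (7, 'abababaabbaaaabbabb')
  10 → (23, 'abb')
  11 → (14, 'abbaaaabbabb')
  12 → (2, 'abbaaabababaabbaaaabbabb')
  13 → (20, 'abbabb')
  14 → (25, 'b')
  15 → (16, 'baaaabbabb')
  16 → (4, 'baaabababaabbaaaabbabb')
  17 → (12, 'baabbaaaabbabb')
  18 → (0, 'baabbaaabababaabbaaaabbabb')
  19 → (10, 'babaabbaaaabbabb')
  20 → (8, 'bababaabbaaaabbabb')
  21 → (22, 'babb')
  22 → (24, 'bb')
  23 → (15, 'bbaaaabbabb')
  24 → (3, 'bbaaabababaabbaaaabbabb')
  25 → (21, 'bbabb')

SA = [17, 5, 18, 6, 13, 1, 19, 11, 9, 7, 23, 14, 2, 20, 25, 16, 4, 12, 0, 10, 8, 22, 24, 15, 3, 21]
i: (SA[i-1],SA[i]) lcp shared
  1: (17,5) 3 'aaa'
  2: (5,18) 4 'aaab'
  3: (18,6) 2 'aa'
  4: (6,13) 3 'aab'
  5: (13,1) 7 'aabbaaa'
  6: (1,19) 5 'aabba'
  7: (19,11) 1 'a'
  8: (11,9) 3 'aba'
  9: (9,7) 5 'ababa'
  10: (7,23) 2 'ab'
  11: (23,14) 3 'abb'
  12: (14,2) 6 'abbaaa'
  13: (2,20) 4 'abba'
  14: (20,25) 0 ''
  15: (25,16) 1 'b'
  16: (16,4) 4 'baaa'
  17: (4,12) 3 'baa'
  18: (12,0) 8 'baabbaaa'
  19: (0,10) 2 'ba'
  20: (10,8) 4 'baba'
  21: (8,22) 3 'bab'
  22: (22,24) 1 'b'
  23: (24,15) 2 'bb'
  24: (15,3) 5 'bbaaa'
  25: (3,21) 3 'bba'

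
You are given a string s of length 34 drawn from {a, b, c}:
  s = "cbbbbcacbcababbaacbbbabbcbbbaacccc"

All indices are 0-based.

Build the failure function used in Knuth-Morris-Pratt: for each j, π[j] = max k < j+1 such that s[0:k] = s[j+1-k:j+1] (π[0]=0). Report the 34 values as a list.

π[0] = 0
j=1 s[j]='b': π[1]=0 (border '')
j=2 s[j]='b': π[2]=0 (border '')
j=3 s[j]='b': π[3]=0 (border '')
j=4 s[j]='b': π[4]=0 (border '')
j=5 s[j]='c': π[5]=1 (border 'c')
j=6 s[j]='a': k: 1→0; π[6]=0 (border '')
j=7 s[j]='c': π[7]=1 (border 'c')
j=8 s[j]='b': π[8]=2 (border 'cb')
j=9 s[j]='c': k: 2→0; π[9]=1 (border 'c')
j=10 s[j]='a': k: 1→0; π[10]=0 (border '')
j=11 s[j]='b': π[11]=0 (border '')
j=12 s[j]='a': π[12]=0 (border '')
j=13 s[j]='b': π[13]=0 (border '')
j=14 s[j]='b': π[14]=0 (border '')
j=15 s[j]='a': π[15]=0 (border '')
j=16 s[j]='a': π[16]=0 (border '')
j=17 s[j]='c': π[17]=1 (border 'c')
j=18 s[j]='b': π[18]=2 (border 'cb')
j=19 s[j]='b': π[19]=3 (border 'cbb')
j=20 s[j]='b': π[20]=4 (border 'cbbb')
j=21 s[j]='a': k: 4→0; π[21]=0 (border '')
j=22 s[j]='b': π[22]=0 (border '')
j=23 s[j]='b': π[23]=0 (border '')
j=24 s[j]='c': π[24]=1 (border 'c')
j=25 s[j]='b': π[25]=2 (border 'cb')
j=26 s[j]='b': π[26]=3 (border 'cbb')
j=27 s[j]='b': π[27]=4 (border 'cbbb')
j=28 s[j]='a': k: 4→0; π[28]=0 (border '')
j=29 s[j]='a': π[29]=0 (border '')
j=30 s[j]='c': π[30]=1 (border 'c')
j=31 s[j]='c': k: 1→0; π[31]=1 (border 'c')
j=32 s[j]='c': k: 1→0; π[32]=1 (border 'c')
j=33 s[j]='c': k: 1→0; π[33]=1 (border 'c')

[0, 0, 0, 0, 0, 1, 0, 1, 2, 1, 0, 0, 0, 0, 0, 0, 0, 1, 2, 3, 4, 0, 0, 0, 1, 2, 3, 4, 0, 0, 1, 1, 1, 1]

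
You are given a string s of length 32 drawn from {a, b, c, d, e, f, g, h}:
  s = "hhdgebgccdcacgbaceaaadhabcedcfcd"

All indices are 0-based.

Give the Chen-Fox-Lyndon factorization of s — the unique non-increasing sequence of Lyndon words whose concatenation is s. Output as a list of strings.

emit factor 1: 'h' (i=0, period=1)
emit factor 2: 'h' (i=1, period=1)
emit factor 3: 'dge' (i=2, period=3)
emit factor 4: 'bgccdc' (i=5, period=6)
emit factor 5: 'acgb' (i=11, period=4)
emit factor 6: 'ace' (i=15, period=3)
emit factor 7: 'aaadhabcedcfcd' (i=18, period=14)

["h", "h", "dge", "bgccdc", "acgb", "ace", "aaadhabcedcfcd"]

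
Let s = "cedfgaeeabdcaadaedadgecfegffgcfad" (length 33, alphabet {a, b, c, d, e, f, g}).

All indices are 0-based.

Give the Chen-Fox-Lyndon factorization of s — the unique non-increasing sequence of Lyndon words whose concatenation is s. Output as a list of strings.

emit factor 1: 'cedfg' (i=0, period=5)
emit factor 2: 'aee' (i=5, period=3)
emit factor 3: 'abdc' (i=8, period=4)
emit factor 4: 'aadaedadgecfegffgcfad' (i=12, period=21)

["cedfg", "aee", "abdc", "aadaedadgecfegffgcfad"]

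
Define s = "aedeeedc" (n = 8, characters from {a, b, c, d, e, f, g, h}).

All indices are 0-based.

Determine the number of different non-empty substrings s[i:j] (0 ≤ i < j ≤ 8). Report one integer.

rank→(start, suffix):
  0 → (0, 'aedeeedc')
  1 → (7, 'c')
  2 → (6, 'dc')
  3 → (2, 'deeedc')
  4 → (5, 'edc')
  5 → (1, 'edeeedc')
  6 → (4, 'eedc')
  7 → (3, 'eeedc')

SA = [0, 7, 6, 2, 5, 1, 4, 3]
[i] adj suffixes → lcp
  [1] 0/7 → 0 ('')
  [2] 7/6 → 0 ('')
  [3] 6/2 → 1 ('d')
  [4] 2/5 → 0 ('')
  [5] 5/1 → 2 ('ed')
  [6] 1/4 → 1 ('e')
  [7] 4/3 → 2 ('ee')

n(n+1)/2 = 8·9/2 = 36
Σ LCP = 0 + 0 + 0 + 1 + 0 + 2 + 1 + 2 = 6
distinct = 36 − 6 = 30

30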